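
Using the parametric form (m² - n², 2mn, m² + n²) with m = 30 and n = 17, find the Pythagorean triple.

a = m² - n² = 30² - 17² = 900 - 289 = 611
b = 2mn = 2·30·17 = 1020
c = m² + n² = 900 + 289 = 1189
Verify: 611² + 1020² = 373321 + 1040400 = 1413721 = 1189² ✓

(611, 1020, 1189)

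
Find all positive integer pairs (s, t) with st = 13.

The positive divisors of 13 are: 1, 13.
Each divisor d gives the pair (d, 13/d):
(1, 13), (13, 1)

(1, 13), (13, 1)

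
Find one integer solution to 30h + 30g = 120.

Step 1: Check solvability.
gcd(30, 30) = 30
Since 30 divides 120, solutions exist.

Step 2: Apply extended Euclidean algorithm to find gcd.
We find integers such that 30*x0 + 30*y0 = 30

Step 3: Scale the particular solution.
Multiply by 120/30 = 4:
h = 0, g = 4

Step 4: Verify.
30*(0) + 30*(4) = 120 = 120 ✓

h = 0, g = 4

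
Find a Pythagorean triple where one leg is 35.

We need the other leg and hypotenuse such that 35² + x² = c².
Take x = 612, c = 613: 35² + 612² = 1225 + 374544 = 375769 = 613² ✓
Triple: (35, 612, 613)

(35, 612, 613)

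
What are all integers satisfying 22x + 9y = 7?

Step 1: Compute gcd(22, 9) = 1.
Since 1 divides 7, solutions exist.

Step 2: Find a particular solution using extended Euclidean algorithm.
We get x₀ = -14, y₀ = 35.
Check: 22*-14 + 9*35 = 7 = 7 ✓

Step 3: Write the general solution.
x = -14 + (9/1)t = -14 + 9t
y = 35 - (22/1)t = 35 - 22t
for any integer t.

x = -14 + 9t, y = 35 - 22t for integer t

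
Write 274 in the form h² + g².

We need to find integers h, g > 0 such that h² + g² = 274.
Trying h = 7: g² = 274 - 7² = 274 - 49 = 225
g = 15
Check: 7² + 15² = 49 + 225 = 274 ✓

274 = 7² + 15²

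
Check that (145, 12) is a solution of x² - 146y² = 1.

Compute x² = 145² = 21025
Compute 146y² = 146·12² = 146·144 = 21024
x² - 146y² = 21025 - 21024 = 1
Since this equals 1, (145, 12) is a solution.

Yes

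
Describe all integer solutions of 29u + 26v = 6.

Step 1: Compute gcd(29, 26) = 1.
Since 1 divides 6, solutions exist.

Step 2: Find a particular solution using extended Euclidean algorithm.
We get u₀ = 54, v₀ = -60.
Check: 29*54 + 26*-60 = 6 = 6 ✓

Step 3: Write the general solution.
u = 54 + (26/1)t = 54 + 26t
v = -60 - (29/1)t = -60 - 29t
for any integer t.

u = 54 + 26t, v = -60 - 29t for integer t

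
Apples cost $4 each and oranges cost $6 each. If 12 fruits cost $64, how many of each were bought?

Let a = apples, o = oranges.
a + o = 12
4a + 6o = 64
Substitute o = 12 - a:
4a + 6(12 - a) = 64
(4 - 6)a = 64 - 72
-2a = -8
a = 4, o = 12 - 4 = 8

Apples: 4, Oranges: 8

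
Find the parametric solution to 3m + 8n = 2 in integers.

Step 1: Compute gcd(3, 8) = 1.
Since 1 divides 2, solutions exist.

Step 2: Find a particular solution using extended Euclidean algorithm.
We get m₀ = 6, n₀ = -2.
Check: 3*6 + 8*-2 = 2 = 2 ✓

Step 3: Write the general solution.
m = 6 + (8/1)t = 6 + 8t
n = -2 - (3/1)t = -2 - 3t
for any integer t.

m = 6 + 8t, n = -2 - 3t for integer t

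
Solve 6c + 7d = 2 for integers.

Step 1: Check solvability.
gcd(6, 7) = 1
Since 1 divides 2, solutions exist.

Step 2: Apply extended Euclidean algorithm to find gcd.
We find integers such that 6*x0 + 7*y0 = 1

Step 3: Scale the particular solution.
Multiply by 2/1 = 2:
c = -2, d = 2

Step 4: Verify.
6*(-2) + 7*(2) = 2 = 2 ✓

c = -2, d = 2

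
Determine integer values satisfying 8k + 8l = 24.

Step 1: Check solvability.
gcd(8, 8) = 8
Since 8 divides 24, solutions exist.

Step 2: Apply extended Euclidean algorithm to find gcd.
We find integers such that 8*x0 + 8*y0 = 8

Step 3: Scale the particular solution.
Multiply by 24/8 = 3:
k = 0, l = 3

Step 4: Verify.
8*(0) + 8*(3) = 24 = 24 ✓

k = 0, l = 3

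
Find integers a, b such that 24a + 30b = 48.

Step 1: Check solvability.
gcd(24, 30) = 6
Since 6 divides 48, solutions exist.

Step 2: Apply extended Euclidean algorithm to find gcd.
We find integers such that 24*x0 + 30*y0 = 6

Step 3: Scale the particular solution.
Multiply by 48/6 = 8:
a = -8, b = 8

Step 4: Verify.
24*(-8) + 30*(8) = 48 = 48 ✓

a = -8, b = 8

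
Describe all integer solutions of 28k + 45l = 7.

Step 1: Compute gcd(28, 45) = 1.
Since 1 divides 7, solutions exist.

Step 2: Find a particular solution using extended Euclidean algorithm.
We get k₀ = -56, l₀ = 35.
Check: 28*-56 + 45*35 = 7 = 7 ✓

Step 3: Write the general solution.
k = -56 + (45/1)t = -56 + 45t
l = 35 - (28/1)t = 35 - 28t
for any integer t.

k = -56 + 45t, l = 35 - 28t for integer t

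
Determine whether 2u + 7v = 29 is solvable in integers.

Step 1: Compute gcd(2, 7).
gcd(2, 7) = 1

Step 2: Check divisibility.
Does 1 divide 29? 29 = 1 x 29, so yes.

By the theorem on linear Diophantine equations, 2u + 7v = 29 has integer solutions if and only if gcd(2, 7) divides 29. Since 1 | 29, solutions exist.

Yes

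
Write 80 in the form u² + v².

We need to find integers u, v > 0 such that u² + v² = 80.
Trying u = 4: v² = 80 - 4² = 80 - 16 = 64
v = 8
Check: 4² + 8² = 16 + 64 = 80 ✓

80 = 4² + 8²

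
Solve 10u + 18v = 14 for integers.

Step 1: Check solvability.
gcd(10, 18) = 2
Since 2 divides 14, solutions exist.

Step 2: Apply extended Euclidean algorithm to find gcd.
We find integers such that 10*x0 + 18*y0 = 2

Step 3: Scale the particular solution.
Multiply by 14/2 = 7:
u = 14, v = -7

Step 4: Verify.
10*(14) + 18*(-7) = 14 = 14 ✓

u = 14, v = -7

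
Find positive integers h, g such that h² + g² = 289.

Search for h with 289 - h² a perfect square.
h = 8: 289 - 8² = 289 - 64 = 225 = 15² ✓
So h = 8, g = 15.

h = 8, g = 15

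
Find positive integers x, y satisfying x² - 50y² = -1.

We need x² = 50y² - 1. Try successive y:
y = 1: x² = 50·1² - 1 = 49 = 7² ✓
Check: 7² - 50·1² = 49 - 50 = -1 ✓

x = 7, y = 1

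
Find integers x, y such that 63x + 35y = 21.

Step 1: Check solvability.
gcd(63, 35) = 7
Since 7 divides 21, solutions exist.

Step 2: Apply extended Euclidean algorithm to find gcd.
We find integers such that 63*x0 + 35*y0 = 7

Step 3: Scale the particular solution.
Multiply by 21/7 = 3:
x = -3, y = 6

Step 4: Verify.
63*(-3) + 35*(6) = 21 = 21 ✓

x = -3, y = 6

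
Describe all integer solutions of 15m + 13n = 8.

Step 1: Compute gcd(15, 13) = 1.
Since 1 divides 8, solutions exist.

Step 2: Find a particular solution using extended Euclidean algorithm.
We get m₀ = -48, n₀ = 56.
Check: 15*-48 + 13*56 = 8 = 8 ✓

Step 3: Write the general solution.
m = -48 + (13/1)t = -48 + 13t
n = 56 - (15/1)t = 56 - 15t
for any integer t.

m = -48 + 13t, n = 56 - 15t for integer t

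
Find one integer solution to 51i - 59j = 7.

Step 1: Check solvability.
gcd(51, 59) = 1
Since 1 divides 7, solutions exist.

Step 2: Apply extended Euclidean algorithm to find gcd.
We find integers such that 51*x0 + 59*y0 = 1

Step 3: Scale the particular solution.
Multiply by 7/1 = 7:
i = 154, j = 133

Step 4: Verify.
51*(154) - 59*(133) = 7 = 7 ✓

i = 154, j = 133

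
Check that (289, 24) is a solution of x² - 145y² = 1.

Compute x² = 289² = 83521
Compute 145y² = 145·24² = 145·576 = 83520
x² - 145y² = 83521 - 83520 = 1
Since this equals 1, (289, 24) is a solution.

Yes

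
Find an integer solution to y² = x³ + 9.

Try small integer x values and check whether x³ + 9 is a perfect square.
x = 0: x³ + 9 = 0³ + 9 = 0 + 9 = 9
Is 9 a perfect square? 3² = 9 ✓
So (x, y) = (0, -3) is a solution.

x = 0, y = -3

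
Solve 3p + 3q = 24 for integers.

Step 1: Check solvability.
gcd(3, 3) = 3
Since 3 divides 24, solutions exist.

Step 2: Apply extended Euclidean algorithm to find gcd.
We find integers such that 3*x0 + 3*y0 = 3

Step 3: Scale the particular solution.
Multiply by 24/3 = 8:
p = 0, q = 8

Step 4: Verify.
3*(0) + 3*(8) = 24 = 24 ✓

p = 0, q = 8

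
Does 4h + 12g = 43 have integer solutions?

Step 1: Compute gcd(4, 12).
gcd(4, 12) = 4

Step 2: Check divisibility.
Does 4 divide 43? 43 = 4 x 10 + 3, so no.

By the theorem on linear Diophantine equations, 4h + 12g = 43 has integer solutions if and only if gcd(4, 12) divides 43. Since 4 does not divide 43, no solutions exist.

No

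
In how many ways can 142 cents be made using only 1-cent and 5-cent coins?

We need non-negative integers (x, y) with 1x + 5y = 142.
For each x from 0 to 142, check if (142 - 1x) is a non-negative multiple of 5.
Solutions (x, y): (2,28), (7,27), (12,26), (17,25), ...
Count: 29

29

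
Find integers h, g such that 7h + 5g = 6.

Step 1: Check solvability.
gcd(7, 5) = 1
Since 1 divides 6, solutions exist.

Step 2: Apply extended Euclidean algorithm to find gcd.
We find integers such that 7*x0 + 5*y0 = 1

Step 3: Scale the particular solution.
Multiply by 6/1 = 6:
h = -12, g = 18

Step 4: Verify.
7*(-12) + 5*(18) = 6 = 6 ✓

h = -12, g = 18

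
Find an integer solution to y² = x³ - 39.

Try small integer x values and check whether x³ - 39 is a perfect square.
x = 10: x³ - 39 = 10³ - 39 = 1000 - 39 = 961
Is 961 a perfect square? 31² = 961 ✓
So (x, y) = (10, 31) is a solution.

x = 10, y = 31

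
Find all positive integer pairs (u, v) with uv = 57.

The positive divisors of 57 are: 1, 3, 19, 57.
Each divisor d gives the pair (d, 57/d):
(1, 57), (3, 19), (19, 3), (57, 1)

(1, 57), (3, 19), (19, 3), (57, 1)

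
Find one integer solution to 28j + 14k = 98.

Step 1: Check solvability.
gcd(28, 14) = 14
Since 14 divides 98, solutions exist.

Step 2: Apply extended Euclidean algorithm to find gcd.
We find integers such that 28*x0 + 14*y0 = 14

Step 3: Scale the particular solution.
Multiply by 98/14 = 7:
j = 0, k = 7

Step 4: Verify.
28*(0) + 14*(7) = 98 = 98 ✓

j = 0, k = 7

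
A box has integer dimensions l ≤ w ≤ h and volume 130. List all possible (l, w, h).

Iterate l from 1 to ⌊130^(1/3)⌋. For each l dividing 130, iterate w ≥ l with w dividing 130/l, and set h = 130/(l·w).
Triples found (5): (1×1×130), (1×2×65), (1×5×26), (1×10×13), (2×5×13)

(1×1×130), (1×2×65), (1×5×26), (1×10×13), (2×5×13)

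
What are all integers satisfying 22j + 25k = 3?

Step 1: Compute gcd(22, 25) = 1.
Since 1 divides 3, solutions exist.

Step 2: Find a particular solution using extended Euclidean algorithm.
We get j₀ = 24, k₀ = -21.
Check: 22*24 + 25*-21 = 3 = 3 ✓

Step 3: Write the general solution.
j = 24 + (25/1)t = 24 + 25t
k = -21 - (22/1)t = -21 - 22t
for any integer t.

j = 24 + 25t, k = -21 - 22t for integer t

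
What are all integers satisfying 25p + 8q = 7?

Step 1: Compute gcd(25, 8) = 1.
Since 1 divides 7, solutions exist.

Step 2: Find a particular solution using extended Euclidean algorithm.
We get p₀ = 7, q₀ = -21.
Check: 25*7 + 8*-21 = 7 = 7 ✓

Step 3: Write the general solution.
p = 7 + (8/1)t = 7 + 8t
q = -21 - (25/1)t = -21 - 25t
for any integer t.

p = 7 + 8t, q = -21 - 25t for integer t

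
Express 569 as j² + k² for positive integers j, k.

We need to find integers j, k > 0 such that j² + k² = 569.
Trying j = 13: k² = 569 - 13² = 569 - 169 = 400
k = 20
Check: 13² + 20² = 169 + 400 = 569 ✓

569 = 13² + 20²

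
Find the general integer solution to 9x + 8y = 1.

Step 1: Compute gcd(9, 8) = 1.
Since 1 divides 1, solutions exist.

Step 2: Find a particular solution using extended Euclidean algorithm.
We get x₀ = 1, y₀ = -1.
Check: 9*1 + 8*-1 = 1 = 1 ✓

Step 3: Write the general solution.
x = 1 + (8/1)t = 1 + 8t
y = -1 - (9/1)t = -1 - 9t
for any integer t.

x = 1 + 8t, y = -1 - 9t for integer t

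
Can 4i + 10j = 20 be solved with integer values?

Step 1: Compute gcd(4, 10).
gcd(4, 10) = 2

Step 2: Check divisibility.
Does 2 divide 20? 20 = 2 x 10, so yes.

By the theorem on linear Diophantine equations, 4i + 10j = 20 has integer solutions if and only if gcd(4, 10) divides 20. Since 2 | 20, solutions exist.

Yes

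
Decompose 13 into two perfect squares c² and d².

We need to find integers c, d > 0 such that c² + d² = 13.
Trying c = 2: d² = 13 - 2² = 13 - 4 = 9
d = 3
Check: 2² + 3² = 4 + 9 = 13 ✓

13 = 2² + 3²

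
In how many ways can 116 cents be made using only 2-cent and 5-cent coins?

We need non-negative integers (x, y) with 2x + 5y = 116.
For each x from 0 to 58, check if (116 - 2x) is a non-negative multiple of 5.
Solutions (x, y): (3,22), (8,20), (13,18), (18,16), ...
Count: 12

12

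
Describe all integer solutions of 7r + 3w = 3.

Step 1: Compute gcd(7, 3) = 1.
Since 1 divides 3, solutions exist.

Step 2: Find a particular solution using extended Euclidean algorithm.
We get r₀ = 3, w₀ = -6.
Check: 7*3 + 3*-6 = 3 = 3 ✓

Step 3: Write the general solution.
r = 3 + (3/1)t = 3 + 3t
w = -6 - (7/1)t = -6 - 7t
for any integer t.

r = 3 + 3t, w = -6 - 7t for integer t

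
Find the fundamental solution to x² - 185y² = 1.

We seek the smallest positive integers (x, y) with x² - 185y² = 1, i.e., x² = 185y² + 1.
Try successive y values:
y = 1: x² = 185·1² + 1 = 186, not a perfect square
y = 2: x² = 185·2² + 1 = 741, not a perfect square
y = 3: x² = 185·3² + 1 = 1666, not a perfect square
... continuing the search (or via continued fractions) ...
y = 680: x² = 185·680² + 1 = 85544001, x = 9249 ✓

Verify: 9249² - 185·680² = 85544001 - 85544000 = 1 ✓

x = 9249, y = 680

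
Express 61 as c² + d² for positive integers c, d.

We need to find integers c, d > 0 such that c² + d² = 61.
Trying c = 5: d² = 61 - 5² = 61 - 25 = 36
d = 6
Check: 5² + 6² = 25 + 36 = 61 ✓

61 = 5² + 6²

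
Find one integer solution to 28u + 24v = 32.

Step 1: Check solvability.
gcd(28, 24) = 4
Since 4 divides 32, solutions exist.

Step 2: Apply extended Euclidean algorithm to find gcd.
We find integers such that 28*x0 + 24*y0 = 4

Step 3: Scale the particular solution.
Multiply by 32/4 = 8:
u = 8, v = -8

Step 4: Verify.
28*(8) + 24*(-8) = 32 = 32 ✓

u = 8, v = -8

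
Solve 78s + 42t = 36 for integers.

Step 1: Check solvability.
gcd(78, 42) = 6
Since 6 divides 36, solutions exist.

Step 2: Apply extended Euclidean algorithm to find gcd.
We find integers such that 78*x0 + 42*y0 = 6

Step 3: Scale the particular solution.
Multiply by 36/6 = 6:
s = -6, t = 12

Step 4: Verify.
78*(-6) + 42*(12) = 36 = 36 ✓

s = -6, t = 12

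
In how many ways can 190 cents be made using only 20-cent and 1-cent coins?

We need non-negative integers (x, y) with 20x + 1y = 190.
For each x from 0 to 9, check if (190 - 20x) is a non-negative multiple of 1.
Solutions (x, y): (0,190), (1,170), (2,150), (3,130), ...
Count: 10

10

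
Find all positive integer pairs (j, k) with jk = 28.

The positive divisors of 28 are: 1, 2, 4, 7, 14, 28.
Each divisor d gives the pair (d, 28/d):
(1, 28), (2, 14), (4, 7), (7, 4), (14, 2), (28, 1)

(1, 28), (2, 14), (4, 7), (7, 4), (14, 2), (28, 1)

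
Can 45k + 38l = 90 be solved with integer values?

Step 1: Compute gcd(45, 38).
gcd(45, 38) = 1

Step 2: Check divisibility.
Does 1 divide 90? 90 = 1 x 90, so yes.

By the theorem on linear Diophantine equations, 45k + 38l = 90 has integer solutions if and only if gcd(45, 38) divides 90. Since 1 | 90, solutions exist.

Yes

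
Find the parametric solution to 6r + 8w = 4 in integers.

Step 1: Compute gcd(6, 8) = 2.
Since 2 divides 4, solutions exist.

Step 2: Find a particular solution using extended Euclidean algorithm.
We get r₀ = -2, w₀ = 2.
Check: 6*-2 + 8*2 = 4 = 4 ✓

Step 3: Write the general solution.
r = -2 + (8/2)t = -2 + 4t
w = 2 - (6/2)t = 2 - 3t
for any integer t.

r = -2 + 4t, w = 2 - 3t for integer t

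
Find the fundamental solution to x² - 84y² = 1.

We seek the smallest positive integers (x, y) with x² - 84y² = 1, i.e., x² = 84y² + 1.
Try successive y values:
y = 1: x² = 84·1² + 1 = 85, not a perfect square
y = 2: x² = 84·2² + 1 = 337, not a perfect square
y = 3: x² = 84·3² + 1 = 757, not a perfect square
... continuing the search (or via continued fractions) ...
y = 6: x² = 84·6² + 1 = 3025, x = 55 ✓

Verify: 55² - 84·6² = 3025 - 3024 = 1 ✓

x = 55, y = 6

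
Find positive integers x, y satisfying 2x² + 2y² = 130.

Try small values of x and check whether (130 - 2x²)/2 is a perfect square.
x = 7: 2·7² = 98, so 2y² = 130 - 98 = 32, giving y² = 16, y = 4.
Check: 2·7² + 2·4² = 98 + 32 = 130 ✓

x = 7, y = 4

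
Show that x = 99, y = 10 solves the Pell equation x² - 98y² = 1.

Compute x² = 99² = 9801
Compute 98y² = 98·10² = 98·100 = 9800
x² - 98y² = 9801 - 9800 = 1
Since this equals 1, (99, 10) is a solution.

Yes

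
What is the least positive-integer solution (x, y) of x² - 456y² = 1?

We seek the smallest positive integers (x, y) with x² - 456y² = 1, i.e., x² = 456y² + 1.
Try successive y values:
y = 1: x² = 456·1² + 1 = 457, not a perfect square
y = 2: x² = 456·2² + 1 = 1825, not a perfect square
y = 3: x² = 456·3² + 1 = 4105, not a perfect square
... continuing the search (or via continued fractions) ...
y = 48: x² = 456·48² + 1 = 1050625, x = 1025 ✓

Verify: 1025² - 456·48² = 1050625 - 1050624 = 1 ✓

x = 1025, y = 48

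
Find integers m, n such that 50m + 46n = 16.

Step 1: Check solvability.
gcd(50, 46) = 2
Since 2 divides 16, solutions exist.

Step 2: Apply extended Euclidean algorithm to find gcd.
We find integers such that 50*x0 + 46*y0 = 2

Step 3: Scale the particular solution.
Multiply by 16/2 = 8:
m = -88, n = 96

Step 4: Verify.
50*(-88) + 46*(96) = 16 = 16 ✓

m = -88, n = 96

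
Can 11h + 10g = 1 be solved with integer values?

Step 1: Compute gcd(11, 10).
gcd(11, 10) = 1

Step 2: Check divisibility.
Does 1 divide 1? 1 = 1 x 1, so yes.

By the theorem on linear Diophantine equations, 11h + 10g = 1 has integer solutions if and only if gcd(11, 10) divides 1. Since 1 | 1, solutions exist.

Yes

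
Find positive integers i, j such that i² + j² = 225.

Search for i with 225 - i² a perfect square.
i = 9: 225 - 9² = 225 - 81 = 144 = 12² ✓
So i = 9, j = 12.

i = 9, j = 12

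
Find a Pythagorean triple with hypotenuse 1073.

We need a² + b² = 1073² = 1151329.
Trying: 495² + 952² = 245025 + 906304 = 1151329 ✓

(495, 952, 1073)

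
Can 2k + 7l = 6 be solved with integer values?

Step 1: Compute gcd(2, 7).
gcd(2, 7) = 1

Step 2: Check divisibility.
Does 1 divide 6? 6 = 1 x 6, so yes.

By the theorem on linear Diophantine equations, 2k + 7l = 6 has integer solutions if and only if gcd(2, 7) divides 6. Since 1 | 6, solutions exist.

Yes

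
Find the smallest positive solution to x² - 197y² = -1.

We need x² = 197y² - 1. Try successive y:
y = 1: x² = 197·1² - 1 = 196 = 14² ✓
Check: 14² - 197·1² = 196 - 197 = -1 ✓

x = 14, y = 1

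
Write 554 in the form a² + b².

We need to find integers a, b > 0 such that a² + b² = 554.
Trying a = 5: b² = 554 - 5² = 554 - 25 = 529
b = 23
Check: 5² + 23² = 25 + 529 = 554 ✓

554 = 5² + 23²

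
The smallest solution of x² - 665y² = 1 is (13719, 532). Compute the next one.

Solutions to x² - Dy² = 1 are generated by powers of (x₀ + y₀√D).
The next solution satisfies x₁ + y₁√665 = (x₀ + y₀√665)², giving:
x₁ = x₀² + 665y₀² = 13719² + 665·532² = 188210961 + 188210960 = 376421921
y₁ = 2x₀y₀ = 2·13719·532 = 14597016

Verify: 376421921² - 665·14597016² = 141693462609330241 - 141693462609330240 = 1 ✓

x = 376421921, y = 14597016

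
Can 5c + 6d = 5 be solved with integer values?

Step 1: Compute gcd(5, 6).
gcd(5, 6) = 1

Step 2: Check divisibility.
Does 1 divide 5? 5 = 1 x 5, so yes.

By the theorem on linear Diophantine equations, 5c + 6d = 5 has integer solutions if and only if gcd(5, 6) divides 5. Since 1 | 5, solutions exist.

Yes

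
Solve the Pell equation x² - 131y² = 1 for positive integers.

We seek the smallest positive integers (x, y) with x² - 131y² = 1, i.e., x² = 131y² + 1.
Try successive y values:
y = 1: x² = 131·1² + 1 = 132, not a perfect square
y = 2: x² = 131·2² + 1 = 525, not a perfect square
y = 3: x² = 131·3² + 1 = 1180, not a perfect square
... continuing the search (or via continued fractions) ...
y = 927: x² = 131·927² + 1 = 112572100, x = 10610 ✓

Verify: 10610² - 131·927² = 112572100 - 112572099 = 1 ✓

x = 10610, y = 927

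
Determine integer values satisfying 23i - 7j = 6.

Step 1: Check solvability.
gcd(23, 7) = 1
Since 1 divides 6, solutions exist.

Step 2: Apply extended Euclidean algorithm to find gcd.
We find integers such that 23*x0 + 7*y0 = 1

Step 3: Scale the particular solution.
Multiply by 6/1 = 6:
i = -18, j = -60

Step 4: Verify.
23*(-18) - 7*(-60) = 6 = 6 ✓

i = -18, j = -60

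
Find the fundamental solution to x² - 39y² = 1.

We seek the smallest positive integers (x, y) with x² - 39y² = 1, i.e., x² = 39y² + 1.
Try successive y values:
y = 1: x² = 39·1² + 1 = 40, not a perfect square
y = 2: x² = 39·2² + 1 = 157, not a perfect square
y = 3: x² = 39·3² + 1 = 352, not a perfect square
... continuing the search (or via continued fractions) ...
y = 4: x² = 39·4² + 1 = 625, x = 25 ✓

Verify: 25² - 39·4² = 625 - 624 = 1 ✓

x = 25, y = 4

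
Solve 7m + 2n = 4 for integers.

Step 1: Check solvability.
gcd(7, 2) = 1
Since 1 divides 4, solutions exist.

Step 2: Apply extended Euclidean algorithm to find gcd.
We find integers such that 7*x0 + 2*y0 = 1

Step 3: Scale the particular solution.
Multiply by 4/1 = 4:
m = 4, n = -12

Step 4: Verify.
7*(4) + 2*(-12) = 4 = 4 ✓

m = 4, n = -12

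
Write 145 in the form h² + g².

We need to find integers h, g > 0 such that h² + g² = 145.
Trying h = 1: g² = 145 - 1² = 145 - 1 = 144
g = 12
Check: 1² + 12² = 1 + 144 = 145 ✓

145 = 1² + 12²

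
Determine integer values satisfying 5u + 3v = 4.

Step 1: Check solvability.
gcd(5, 3) = 1
Since 1 divides 4, solutions exist.

Step 2: Apply extended Euclidean algorithm to find gcd.
We find integers such that 5*x0 + 3*y0 = 1

Step 3: Scale the particular solution.
Multiply by 4/1 = 4:
u = -4, v = 8

Step 4: Verify.
5*(-4) + 3*(8) = 4 = 4 ✓

u = -4, v = 8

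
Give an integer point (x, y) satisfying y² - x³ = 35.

Try small integer x values and check whether x³ + 35 is a perfect square.
x = 1: x³ + 35 = 1³ + 35 = 1 + 35 = 36
Is 36 a perfect square? 6² = 36 ✓
So (x, y) = (1, 6) is a solution.

x = 1, y = 6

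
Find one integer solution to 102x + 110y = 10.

Step 1: Check solvability.
gcd(102, 110) = 2
Since 2 divides 10, solutions exist.

Step 2: Apply extended Euclidean algorithm to find gcd.
We find integers such that 102*x0 + 110*y0 = 2

Step 3: Scale the particular solution.
Multiply by 10/2 = 5:
x = -70, y = 65

Step 4: Verify.
102*(-70) + 110*(65) = 10 = 10 ✓

x = -70, y = 65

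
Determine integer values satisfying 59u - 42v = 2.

Step 1: Check solvability.
gcd(59, 42) = 1
Since 1 divides 2, solutions exist.

Step 2: Apply extended Euclidean algorithm to find gcd.
We find integers such that 59*x0 + 42*y0 = 1

Step 3: Scale the particular solution.
Multiply by 2/1 = 2:
u = 10, v = 14

Step 4: Verify.
59*(10) - 42*(14) = 2 = 2 ✓

u = 10, v = 14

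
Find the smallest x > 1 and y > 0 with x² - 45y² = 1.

We seek the smallest positive integers (x, y) with x² - 45y² = 1, i.e., x² = 45y² + 1.
Try successive y values:
y = 1: x² = 45·1² + 1 = 46, not a perfect square
y = 2: x² = 45·2² + 1 = 181, not a perfect square
y = 3: x² = 45·3² + 1 = 406, not a perfect square
... continuing the search (or via continued fractions) ...
y = 24: x² = 45·24² + 1 = 25921, x = 161 ✓

Verify: 161² - 45·24² = 25921 - 25920 = 1 ✓

x = 161, y = 24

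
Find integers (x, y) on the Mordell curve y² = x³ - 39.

Try small integer x values and check whether x³ - 39 is a perfect square.
x = 4: x³ - 39 = 4³ - 39 = 64 - 39 = 25
Is 25 a perfect square? 5² = 25 ✓
So (x, y) = (4, 5) is a solution.

x = 4, y = 5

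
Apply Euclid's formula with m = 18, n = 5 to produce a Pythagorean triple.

a = m² - n² = 18² - 5² = 324 - 25 = 299
b = 2mn = 2·18·5 = 180
c = m² + n² = 324 + 25 = 349
Verify: 299² + 180² = 89401 + 32400 = 121801 = 349² ✓

(299, 180, 349)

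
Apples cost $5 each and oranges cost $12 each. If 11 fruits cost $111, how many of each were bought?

Let a = apples, o = oranges.
a + o = 11
5a + 12o = 111
Substitute o = 11 - a:
5a + 12(11 - a) = 111
(5 - 12)a = 111 - 132
-7a = -21
a = 3, o = 11 - 3 = 8

Apples: 3, Oranges: 8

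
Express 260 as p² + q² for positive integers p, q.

We need to find integers p, q > 0 such that p² + q² = 260.
Trying p = 2: q² = 260 - 2² = 260 - 4 = 256
q = 16
Check: 2² + 16² = 4 + 256 = 260 ✓

260 = 2² + 16²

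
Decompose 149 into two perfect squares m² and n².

We need to find integers m, n > 0 such that m² + n² = 149.
Trying m = 7: n² = 149 - 7² = 149 - 49 = 100
n = 10
Check: 7² + 10² = 49 + 100 = 149 ✓

149 = 7² + 10²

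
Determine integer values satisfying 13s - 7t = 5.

Step 1: Check solvability.
gcd(13, 7) = 1
Since 1 divides 5, solutions exist.

Step 2: Apply extended Euclidean algorithm to find gcd.
We find integers such that 13*x0 + 7*y0 = 1

Step 3: Scale the particular solution.
Multiply by 5/1 = 5:
s = -5, t = -10

Step 4: Verify.
13*(-5) - 7*(-10) = 5 = 5 ✓

s = -5, t = -10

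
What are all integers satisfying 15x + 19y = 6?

Step 1: Compute gcd(15, 19) = 1.
Since 1 divides 6, solutions exist.

Step 2: Find a particular solution using extended Euclidean algorithm.
We get x₀ = -30, y₀ = 24.
Check: 15*-30 + 19*24 = 6 = 6 ✓

Step 3: Write the general solution.
x = -30 + (19/1)t = -30 + 19t
y = 24 - (15/1)t = 24 - 15t
for any integer t.

x = -30 + 19t, y = 24 - 15t for integer t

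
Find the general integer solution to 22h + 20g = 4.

Step 1: Compute gcd(22, 20) = 2.
Since 2 divides 4, solutions exist.

Step 2: Find a particular solution using extended Euclidean algorithm.
We get h₀ = 2, g₀ = -2.
Check: 22*2 + 20*-2 = 4 = 4 ✓

Step 3: Write the general solution.
h = 2 + (20/2)t = 2 + 10t
g = -2 - (22/2)t = -2 - 11t
for any integer t.

h = 2 + 10t, g = -2 - 11t for integer t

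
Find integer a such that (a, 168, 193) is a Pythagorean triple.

a² = c² - b² = 193² - 168² = 37249 - 28224 = 9025
a = sqrt(9025) = 95

95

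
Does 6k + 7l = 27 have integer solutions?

Step 1: Compute gcd(6, 7).
gcd(6, 7) = 1

Step 2: Check divisibility.
Does 1 divide 27? 27 = 1 x 27, so yes.

By the theorem on linear Diophantine equations, 6k + 7l = 27 has integer solutions if and only if gcd(6, 7) divides 27. Since 1 | 27, solutions exist.

Yes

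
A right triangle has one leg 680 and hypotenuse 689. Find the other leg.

a² = c² - b² = 474721 - 462400 = 12321
a = 111

111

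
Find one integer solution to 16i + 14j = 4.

Step 1: Check solvability.
gcd(16, 14) = 2
Since 2 divides 4, solutions exist.

Step 2: Apply extended Euclidean algorithm to find gcd.
We find integers such that 16*x0 + 14*y0 = 2

Step 3: Scale the particular solution.
Multiply by 4/2 = 2:
i = 2, j = -2

Step 4: Verify.
16*(2) + 14*(-2) = 4 = 4 ✓

i = 2, j = -2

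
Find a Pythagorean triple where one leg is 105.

We need the other leg and hypotenuse such that 105² + x² = c².
Take x = 208, c = 233: 105² + 208² = 11025 + 43264 = 54289 = 233² ✓
Triple: (105, 208, 233)

(105, 208, 233)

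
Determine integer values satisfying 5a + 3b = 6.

Step 1: Check solvability.
gcd(5, 3) = 1
Since 1 divides 6, solutions exist.

Step 2: Apply extended Euclidean algorithm to find gcd.
We find integers such that 5*x0 + 3*y0 = 1

Step 3: Scale the particular solution.
Multiply by 6/1 = 6:
a = -6, b = 12

Step 4: Verify.
5*(-6) + 3*(12) = 6 = 6 ✓

a = -6, b = 12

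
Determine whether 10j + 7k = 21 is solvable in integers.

Step 1: Compute gcd(10, 7).
gcd(10, 7) = 1

Step 2: Check divisibility.
Does 1 divide 21? 21 = 1 x 21, so yes.

By the theorem on linear Diophantine equations, 10j + 7k = 21 has integer solutions if and only if gcd(10, 7) divides 21. Since 1 | 21, solutions exist.

Yes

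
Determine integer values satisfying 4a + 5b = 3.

Step 1: Check solvability.
gcd(4, 5) = 1
Since 1 divides 3, solutions exist.

Step 2: Apply extended Euclidean algorithm to find gcd.
We find integers such that 4*x0 + 5*y0 = 1

Step 3: Scale the particular solution.
Multiply by 3/1 = 3:
a = -3, b = 3

Step 4: Verify.
4*(-3) + 5*(3) = 3 = 3 ✓

a = -3, b = 3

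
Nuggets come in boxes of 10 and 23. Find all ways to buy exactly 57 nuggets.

We need non-negative integers (x, y) with 10x + 23y = 57.
For each x in 0..5, check if 57 - 10x is a non-negative multiple of 23.
No x yields an integer y ≥ 0.

No solution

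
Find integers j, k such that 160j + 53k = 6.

Step 1: Check solvability.
gcd(160, 53) = 1
Since 1 divides 6, solutions exist.

Step 2: Apply extended Euclidean algorithm to find gcd.
We find integers such that 160*x0 + 53*y0 = 1

Step 3: Scale the particular solution.
Multiply by 6/1 = 6:
j = 6, k = -18

Step 4: Verify.
160*(6) + 53*(-18) = 6 = 6 ✓

j = 6, k = -18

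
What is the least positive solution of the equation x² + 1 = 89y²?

We need x² = 89y² - 1. Try successive y:
y = 1: x² = 89·1² - 1 = 88, not a perfect square
y = 2: x² = 89·2² - 1 = 355, not a perfect square
y = 3: x² = 89·3² - 1 = 800, not a perfect square
...
y = 53: x² = 89·53² - 1 = 250000 = 500² ✓
Check: 500² - 89·53² = 250000 - 250001 = -1 ✓

x = 500, y = 53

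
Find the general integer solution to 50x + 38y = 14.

Step 1: Compute gcd(50, 38) = 2.
Since 2 divides 14, solutions exist.

Step 2: Find a particular solution using extended Euclidean algorithm.
We get x₀ = -21, y₀ = 28.
Check: 50*-21 + 38*28 = 14 = 14 ✓

Step 3: Write the general solution.
x = -21 + (38/2)t = -21 + 19t
y = 28 - (50/2)t = 28 - 25t
for any integer t.

x = -21 + 19t, y = 28 - 25t for integer t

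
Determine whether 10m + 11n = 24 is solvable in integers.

Step 1: Compute gcd(10, 11).
gcd(10, 11) = 1

Step 2: Check divisibility.
Does 1 divide 24? 24 = 1 x 24, so yes.

By the theorem on linear Diophantine equations, 10m + 11n = 24 has integer solutions if and only if gcd(10, 11) divides 24. Since 1 | 24, solutions exist.

Yes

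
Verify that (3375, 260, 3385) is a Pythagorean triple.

Compute a² + b² = 3375² + 260² = 11390625 + 67600 = 11458225
Compute c² = 3385² = 11458225
Since 11458225 = 11458225, confirmed.

Yes, it is a Pythagorean triple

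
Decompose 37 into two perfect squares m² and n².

We need to find integers m, n > 0 such that m² + n² = 37.
Trying m = 1: n² = 37 - 1² = 37 - 1 = 36
n = 6
Check: 1² + 6² = 1 + 36 = 37 ✓

37 = 1² + 6²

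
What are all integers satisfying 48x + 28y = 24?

Step 1: Compute gcd(48, 28) = 4.
Since 4 divides 24, solutions exist.

Step 2: Find a particular solution using extended Euclidean algorithm.
We get x₀ = 18, y₀ = -30.
Check: 48*18 + 28*-30 = 24 = 24 ✓

Step 3: Write the general solution.
x = 18 + (28/4)t = 18 + 7t
y = -30 - (48/4)t = -30 - 12t
for any integer t.

x = 18 + 7t, y = -30 - 12t for integer t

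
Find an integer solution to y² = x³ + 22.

Try small integer x values and check whether x³ + 22 is a perfect square.
x = 3: x³ + 22 = 3³ + 22 = 27 + 22 = 49
Is 49 a perfect square? 7² = 49 ✓
So (x, y) = (3, 7) is a solution.

x = 3, y = 7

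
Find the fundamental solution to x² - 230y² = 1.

We seek the smallest positive integers (x, y) with x² - 230y² = 1, i.e., x² = 230y² + 1.
Try successive y values:
y = 1: x² = 230·1² + 1 = 231, not a perfect square
y = 2: x² = 230·2² + 1 = 921, not a perfect square
y = 3: x² = 230·3² + 1 = 2071, not a perfect square
... continuing the search (or via continued fractions) ...
y = 6: x² = 230·6² + 1 = 8281, x = 91 ✓

Verify: 91² - 230·6² = 8281 - 8280 = 1 ✓

x = 91, y = 6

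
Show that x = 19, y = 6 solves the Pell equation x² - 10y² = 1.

Compute x² = 19² = 361
Compute 10y² = 10·6² = 10·36 = 360
x² - 10y² = 361 - 360 = 1
Since this equals 1, (19, 6) is a solution.

Yes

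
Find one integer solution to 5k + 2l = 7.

Step 1: Check solvability.
gcd(5, 2) = 1
Since 1 divides 7, solutions exist.

Step 2: Apply extended Euclidean algorithm to find gcd.
We find integers such that 5*x0 + 2*y0 = 1

Step 3: Scale the particular solution.
Multiply by 7/1 = 7:
k = 7, l = -14

Step 4: Verify.
5*(7) + 2*(-14) = 7 = 7 ✓

k = 7, l = -14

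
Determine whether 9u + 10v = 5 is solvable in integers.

Step 1: Compute gcd(9, 10).
gcd(9, 10) = 1

Step 2: Check divisibility.
Does 1 divide 5? 5 = 1 x 5, so yes.

By the theorem on linear Diophantine equations, 9u + 10v = 5 has integer solutions if and only if gcd(9, 10) divides 5. Since 1 | 5, solutions exist.

Yes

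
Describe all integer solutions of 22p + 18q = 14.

Step 1: Compute gcd(22, 18) = 2.
Since 2 divides 14, solutions exist.

Step 2: Find a particular solution using extended Euclidean algorithm.
We get p₀ = -28, q₀ = 35.
Check: 22*-28 + 18*35 = 14 = 14 ✓

Step 3: Write the general solution.
p = -28 + (18/2)t = -28 + 9t
q = 35 - (22/2)t = 35 - 11t
for any integer t.

p = -28 + 9t, q = 35 - 11t for integer t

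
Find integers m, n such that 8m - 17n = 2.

Step 1: Check solvability.
gcd(8, 17) = 1
Since 1 divides 2, solutions exist.

Step 2: Apply extended Euclidean algorithm to find gcd.
We find integers such that 8*x0 + 17*y0 = 1

Step 3: Scale the particular solution.
Multiply by 2/1 = 2:
m = -4, n = -2

Step 4: Verify.
8*(-4) - 17*(-2) = 2 = 2 ✓

m = -4, n = -2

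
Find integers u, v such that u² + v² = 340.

We need to find integers u, v > 0 such that u² + v² = 340.
Trying u = 4: v² = 340 - 4² = 340 - 16 = 324
v = 18
Check: 4² + 18² = 16 + 324 = 340 ✓

340 = 4² + 18²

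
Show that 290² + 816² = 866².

Compute a² + b²:
290² + 816² = 84100 + 665856 = 749956
Compute c²:
866² = 749956
Since 749956 = 749956, it is a Pythagorean triple.

Yes, it is a Pythagorean triple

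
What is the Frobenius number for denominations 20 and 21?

For two coprime denominations a and b, the Frobenius number (largest value not representable as a non-negative combination) is ab - a - b.
Here gcd(20, 21) = 1, so they are coprime.
F(20, 21) = 20·21 - 20 - 21 = 420 - 41 = 379

379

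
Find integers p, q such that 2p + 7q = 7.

Step 1: Check solvability.
gcd(2, 7) = 1
Since 1 divides 7, solutions exist.

Step 2: Apply extended Euclidean algorithm to find gcd.
We find integers such that 2*x0 + 7*y0 = 1

Step 3: Scale the particular solution.
Multiply by 7/1 = 7:
p = -21, q = 7

Step 4: Verify.
2*(-21) + 7*(7) = 7 = 7 ✓

p = -21, q = 7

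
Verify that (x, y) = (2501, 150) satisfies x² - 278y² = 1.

Compute x² = 2501² = 6255001
Compute 278y² = 278·150² = 278·22500 = 6255000
x² - 278y² = 6255001 - 6255000 = 1
Since this equals 1, (2501, 150) is a solution.

Yes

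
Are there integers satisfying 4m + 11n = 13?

Step 1: Compute gcd(4, 11).
gcd(4, 11) = 1

Step 2: Check divisibility.
Does 1 divide 13? 13 = 1 x 13, so yes.

By the theorem on linear Diophantine equations, 4m + 11n = 13 has integer solutions if and only if gcd(4, 11) divides 13. Since 1 | 13, solutions exist.

Yes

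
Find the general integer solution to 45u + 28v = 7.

Step 1: Compute gcd(45, 28) = 1.
Since 1 divides 7, solutions exist.

Step 2: Find a particular solution using extended Euclidean algorithm.
We get u₀ = 35, v₀ = -56.
Check: 45*35 + 28*-56 = 7 = 7 ✓

Step 3: Write the general solution.
u = 35 + (28/1)t = 35 + 28t
v = -56 - (45/1)t = -56 - 45t
for any integer t.

u = 35 + 28t, v = -56 - 45t for integer t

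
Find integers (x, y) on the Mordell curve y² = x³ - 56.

Try small integer x values and check whether x³ - 56 is a perfect square.
x = 18: x³ - 56 = 18³ - 56 = 5832 - 56 = 5776
Is 5776 a perfect square? 76² = 5776 ✓
So (x, y) = (18, -76) is a solution.

x = 18, y = -76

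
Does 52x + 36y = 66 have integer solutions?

Step 1: Compute gcd(52, 36).
gcd(52, 36) = 4

Step 2: Check divisibility.
Does 4 divide 66? 66 = 4 x 16 + 2, so no.

By the theorem on linear Diophantine equations, 52x + 36y = 66 has integer solutions if and only if gcd(52, 36) divides 66. Since 4 does not divide 66, no solutions exist.

No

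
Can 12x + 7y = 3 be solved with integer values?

Step 1: Compute gcd(12, 7).
gcd(12, 7) = 1

Step 2: Check divisibility.
Does 1 divide 3? 3 = 1 x 3, so yes.

By the theorem on linear Diophantine equations, 12x + 7y = 3 has integer solutions if and only if gcd(12, 7) divides 3. Since 1 | 3, solutions exist.

Yes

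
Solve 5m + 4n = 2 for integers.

Step 1: Check solvability.
gcd(5, 4) = 1
Since 1 divides 2, solutions exist.

Step 2: Apply extended Euclidean algorithm to find gcd.
We find integers such that 5*x0 + 4*y0 = 1

Step 3: Scale the particular solution.
Multiply by 2/1 = 2:
m = 2, n = -2

Step 4: Verify.
5*(2) + 4*(-2) = 2 = 2 ✓

m = 2, n = -2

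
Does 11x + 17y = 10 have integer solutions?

Step 1: Compute gcd(11, 17).
gcd(11, 17) = 1

Step 2: Check divisibility.
Does 1 divide 10? 10 = 1 x 10, so yes.

By the theorem on linear Diophantine equations, 11x + 17y = 10 has integer solutions if and only if gcd(11, 17) divides 10. Since 1 | 10, solutions exist.

Yes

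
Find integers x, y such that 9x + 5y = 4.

Step 1: Check solvability.
gcd(9, 5) = 1
Since 1 divides 4, solutions exist.

Step 2: Apply extended Euclidean algorithm to find gcd.
We find integers such that 9*x0 + 5*y0 = 1

Step 3: Scale the particular solution.
Multiply by 4/1 = 4:
x = -4, y = 8

Step 4: Verify.
9*(-4) + 5*(8) = 4 = 4 ✓

x = -4, y = 8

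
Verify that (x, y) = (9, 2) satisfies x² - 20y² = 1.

Compute x² = 9² = 81
Compute 20y² = 20·2² = 20·4 = 80
x² - 20y² = 81 - 80 = 1
Since this equals 1, (9, 2) is a solution.

Yes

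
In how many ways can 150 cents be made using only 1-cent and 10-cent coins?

We need non-negative integers (x, y) with 1x + 10y = 150.
For each x from 0 to 150, check if (150 - 1x) is a non-negative multiple of 10.
Solutions (x, y): (0,15), (10,14), (20,13), (30,12), ...
Count: 16

16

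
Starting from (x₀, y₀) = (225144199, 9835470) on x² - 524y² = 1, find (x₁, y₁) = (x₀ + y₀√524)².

Solutions to x² - Dy² = 1 are generated by powers of (x₀ + y₀√D).
The next solution satisfies x₁ + y₁√524 = (x₀ + y₀√524)², giving:
x₁ = x₀² + 524y₀² = 225144199² + 524·9835470² = 50689910343351601 + 50689910343351600 = 101379820686703201
y₁ = 2x₀y₀ = 2·225144199·9835470 = 4428798029877060

Verify: 101379820686703201² - 524·4428798029877060² = 10277868042468094293168926263646401 - 10277868042468094293168926263646400 = 1 ✓

x = 101379820686703201, y = 4428798029877060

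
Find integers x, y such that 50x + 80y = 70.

Step 1: Check solvability.
gcd(50, 80) = 10
Since 10 divides 70, solutions exist.

Step 2: Apply extended Euclidean algorithm to find gcd.
We find integers such that 50*x0 + 80*y0 = 10

Step 3: Scale the particular solution.
Multiply by 70/10 = 7:
x = -21, y = 14

Step 4: Verify.
50*(-21) + 80*(14) = 70 = 70 ✓

x = -21, y = 14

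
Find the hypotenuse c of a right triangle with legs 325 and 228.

c² = a² + b² = 325² + 228² = 105625 + 51984 = 157609
c = sqrt(157609) = 397

397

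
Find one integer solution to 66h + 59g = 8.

Step 1: Check solvability.
gcd(66, 59) = 1
Since 1 divides 8, solutions exist.

Step 2: Apply extended Euclidean algorithm to find gcd.
We find integers such that 66*x0 + 59*y0 = 1

Step 3: Scale the particular solution.
Multiply by 8/1 = 8:
h = 136, g = -152

Step 4: Verify.
66*(136) + 59*(-152) = 8 = 8 ✓

h = 136, g = -152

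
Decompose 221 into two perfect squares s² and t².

We need to find integers s, t > 0 such that s² + t² = 221.
Trying s = 5: t² = 221 - 5² = 221 - 25 = 196
t = 14
Check: 5² + 14² = 25 + 196 = 221 ✓

221 = 5² + 14²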